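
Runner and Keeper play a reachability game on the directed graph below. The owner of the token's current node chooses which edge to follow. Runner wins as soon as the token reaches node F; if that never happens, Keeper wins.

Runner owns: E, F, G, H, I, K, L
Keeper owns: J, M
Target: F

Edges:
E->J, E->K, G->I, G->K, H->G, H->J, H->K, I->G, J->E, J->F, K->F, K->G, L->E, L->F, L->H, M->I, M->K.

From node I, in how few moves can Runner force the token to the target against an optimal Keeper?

3

A0 = {F}
A1: add {K, L} — K (Runner) has K→F; L (Runner) has L→F.
A2: add {E, G, H} — E (Runner) has E→K; G (Runner) has G→K; H (Runner) has H→K.
A3: add {I, J} — I (Runner) has I→G; J (Keeper): all of {E, F} already in.
I enters the attractor at level 3, so Runner can force the target in 3 moves from there.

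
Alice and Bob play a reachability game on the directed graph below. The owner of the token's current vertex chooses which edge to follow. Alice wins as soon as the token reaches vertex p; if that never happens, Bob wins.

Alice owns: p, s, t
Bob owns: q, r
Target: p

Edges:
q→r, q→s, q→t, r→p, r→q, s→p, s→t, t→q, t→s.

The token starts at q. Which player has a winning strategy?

Bob

A0 = {p}
A1: add {s} — s (Alice) has s→p.
A2: add {t} — t (Alice) has t→s.
A3 = A2; e.g. q (Bob) can still go to r. Fixed point.
q never enters the attractor, so Bob can avoid the target forever.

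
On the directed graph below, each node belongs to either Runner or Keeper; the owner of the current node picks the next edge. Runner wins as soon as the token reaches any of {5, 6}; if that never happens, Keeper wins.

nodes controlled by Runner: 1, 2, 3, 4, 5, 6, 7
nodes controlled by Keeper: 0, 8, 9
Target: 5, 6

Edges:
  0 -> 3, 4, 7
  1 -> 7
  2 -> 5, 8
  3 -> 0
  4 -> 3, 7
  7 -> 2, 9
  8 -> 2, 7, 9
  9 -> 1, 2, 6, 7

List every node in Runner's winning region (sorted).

A0 = {5, 6}
A1: add {2} — 2 (Runner) has 2→5.
A2: add {7} — 7 (Runner) has 7→2.
A3: add {1, 4} — 1 (Runner) has 1→7; 4 (Runner) has 4→7.
A4: add {9} — 9 (Keeper): all of {1, 2, 6, 7} already in.
A5: add {8} — 8 (Keeper): all of {2, 7, 9} already in.
A6 = A5; e.g. 0 (Keeper) can still go to 3. Fixed point.
Runner's winning region = {1, 2, 4, 5, 6, 7, 8, 9}.

1, 2, 4, 5, 6, 7, 8, 9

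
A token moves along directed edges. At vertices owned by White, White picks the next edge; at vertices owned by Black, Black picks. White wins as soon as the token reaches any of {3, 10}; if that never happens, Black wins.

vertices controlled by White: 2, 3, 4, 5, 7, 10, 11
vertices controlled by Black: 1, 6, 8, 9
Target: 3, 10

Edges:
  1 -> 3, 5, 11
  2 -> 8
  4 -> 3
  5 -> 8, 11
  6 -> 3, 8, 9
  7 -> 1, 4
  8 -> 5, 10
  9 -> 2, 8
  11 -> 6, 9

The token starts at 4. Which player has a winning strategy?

White

A0 = {3, 10}
A1: add {4} — 4 (White) has 4→3.
4 ∈ A1, so White can force the target.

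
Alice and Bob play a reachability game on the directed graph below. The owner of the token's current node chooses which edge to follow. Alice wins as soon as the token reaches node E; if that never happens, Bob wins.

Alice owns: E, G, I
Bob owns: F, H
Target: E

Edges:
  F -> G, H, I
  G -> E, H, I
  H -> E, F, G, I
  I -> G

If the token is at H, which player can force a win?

Bob

A0 = {E}
A1: add {G} — G (Alice) has G→E.
A2: add {I} — I (Alice) has I→G.
A3 = A2; e.g. F (Bob) can still go to H. Fixed point.
H never enters the attractor, so Bob can avoid the target forever.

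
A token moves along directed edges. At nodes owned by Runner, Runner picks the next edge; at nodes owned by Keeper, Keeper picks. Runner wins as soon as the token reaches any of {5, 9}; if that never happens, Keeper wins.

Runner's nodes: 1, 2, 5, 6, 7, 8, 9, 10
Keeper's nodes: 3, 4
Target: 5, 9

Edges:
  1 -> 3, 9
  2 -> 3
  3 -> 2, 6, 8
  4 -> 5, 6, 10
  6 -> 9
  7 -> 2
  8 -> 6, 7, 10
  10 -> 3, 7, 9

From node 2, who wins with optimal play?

A0 = {5, 9}
A1: add {1, 6, 10} — 1 (Runner) has 1→9; 6 (Runner) has 6→9; 10 (Runner) has 10→9.
A2: add {4, 8} — 4 (Keeper): all of {5, 6, 10} already in; 8 (Runner) has 8→6.
A3 = A2; e.g. 2 (Runner) has no edge into A2. Fixed point.
2 never enters the attractor, so Keeper can avoid the target forever.

Keeper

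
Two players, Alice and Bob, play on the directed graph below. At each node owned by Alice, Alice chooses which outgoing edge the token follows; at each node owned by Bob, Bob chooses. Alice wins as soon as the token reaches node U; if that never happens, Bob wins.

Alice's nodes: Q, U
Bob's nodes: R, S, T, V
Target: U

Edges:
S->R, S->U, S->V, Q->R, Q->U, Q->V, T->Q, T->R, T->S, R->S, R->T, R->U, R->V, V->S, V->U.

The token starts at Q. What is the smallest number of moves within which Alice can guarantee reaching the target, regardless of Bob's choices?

A0 = {U}
A1: add {Q} — Q (Alice) has Q→U.
A2 = A1; e.g. R (Bob) can still go to S. Fixed point.
Q enters the attractor at level 1, so Alice can force the target in 1 move from there.

1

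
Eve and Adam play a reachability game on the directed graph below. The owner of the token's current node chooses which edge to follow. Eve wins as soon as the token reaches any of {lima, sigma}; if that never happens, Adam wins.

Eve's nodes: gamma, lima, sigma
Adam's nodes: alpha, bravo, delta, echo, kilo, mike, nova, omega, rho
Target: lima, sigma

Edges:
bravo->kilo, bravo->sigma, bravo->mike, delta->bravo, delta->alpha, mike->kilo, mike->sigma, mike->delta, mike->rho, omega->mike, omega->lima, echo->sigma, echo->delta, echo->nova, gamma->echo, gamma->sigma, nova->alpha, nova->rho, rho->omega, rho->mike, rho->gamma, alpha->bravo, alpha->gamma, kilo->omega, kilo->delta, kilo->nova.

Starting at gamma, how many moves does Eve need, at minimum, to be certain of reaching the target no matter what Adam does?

1

A0 = {lima, sigma}
A1: add {gamma} — gamma (Eve) has gamma→sigma.
A2 = A1; e.g. bravo (Adam) can still go to kilo. Fixed point.
gamma enters the attractor at level 1, so Eve can force the target in 1 move from there.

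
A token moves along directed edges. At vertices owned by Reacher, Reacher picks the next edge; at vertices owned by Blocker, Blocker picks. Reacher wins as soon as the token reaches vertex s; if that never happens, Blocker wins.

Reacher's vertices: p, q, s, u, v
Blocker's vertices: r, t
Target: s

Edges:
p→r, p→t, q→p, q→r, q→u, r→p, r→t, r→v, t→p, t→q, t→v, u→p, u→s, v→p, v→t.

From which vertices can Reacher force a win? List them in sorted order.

q, s, u

A0 = {s}
A1: add {u} — u (Reacher) has u→s.
A2: add {q} — q (Reacher) has q→u.
A3 = A2; e.g. p (Reacher) has no edge into A2. Fixed point.
Reacher's winning region = {q, s, u}.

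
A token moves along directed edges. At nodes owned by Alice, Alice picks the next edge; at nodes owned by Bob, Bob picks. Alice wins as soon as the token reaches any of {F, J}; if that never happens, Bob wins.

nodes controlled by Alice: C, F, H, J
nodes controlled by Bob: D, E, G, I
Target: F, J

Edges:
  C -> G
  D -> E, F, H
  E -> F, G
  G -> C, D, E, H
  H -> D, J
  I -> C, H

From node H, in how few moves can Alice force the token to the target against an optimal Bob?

1

A0 = {F, J}
A1: add {H} — H (Alice) has H→J.
A2 = A1; e.g. C (Alice) has no edge into A1. Fixed point.
H enters the attractor at level 1, so Alice can force the target in 1 move from there.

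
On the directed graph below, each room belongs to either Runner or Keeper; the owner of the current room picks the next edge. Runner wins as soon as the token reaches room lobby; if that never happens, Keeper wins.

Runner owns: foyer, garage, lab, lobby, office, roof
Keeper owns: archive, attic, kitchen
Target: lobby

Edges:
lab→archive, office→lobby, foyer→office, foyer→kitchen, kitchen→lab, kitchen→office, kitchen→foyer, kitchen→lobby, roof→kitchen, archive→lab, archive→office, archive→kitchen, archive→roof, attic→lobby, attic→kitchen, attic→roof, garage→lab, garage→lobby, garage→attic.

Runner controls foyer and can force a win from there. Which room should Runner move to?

A0 = {lobby}
A1: add {garage, office} — office (Runner) has office→lobby; garage (Runner) has garage→lobby.
A2: add {foyer} — foyer (Runner) has foyer→office.
A3 = A2; e.g. lab (Runner) has no edge into A2. Fixed point.
From foyer, successor office is in the attractor (rank 1); the other successor kitchen is not.

office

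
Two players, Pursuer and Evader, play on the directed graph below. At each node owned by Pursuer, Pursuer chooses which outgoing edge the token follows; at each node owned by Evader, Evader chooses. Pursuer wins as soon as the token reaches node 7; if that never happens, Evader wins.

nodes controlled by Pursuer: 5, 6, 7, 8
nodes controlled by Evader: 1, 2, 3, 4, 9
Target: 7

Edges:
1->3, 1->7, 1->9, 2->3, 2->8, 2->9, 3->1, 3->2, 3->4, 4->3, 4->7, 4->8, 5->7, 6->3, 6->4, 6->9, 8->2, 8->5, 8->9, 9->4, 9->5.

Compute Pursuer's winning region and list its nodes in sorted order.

A0 = {7}
A1: add {5} — 5 (Pursuer) has 5→7.
A2: add {8} — 8 (Pursuer) has 8→5.
A3 = A2; e.g. 1 (Evader) can still go to 3. Fixed point.
Pursuer's winning region = {5, 7, 8}.

5, 7, 8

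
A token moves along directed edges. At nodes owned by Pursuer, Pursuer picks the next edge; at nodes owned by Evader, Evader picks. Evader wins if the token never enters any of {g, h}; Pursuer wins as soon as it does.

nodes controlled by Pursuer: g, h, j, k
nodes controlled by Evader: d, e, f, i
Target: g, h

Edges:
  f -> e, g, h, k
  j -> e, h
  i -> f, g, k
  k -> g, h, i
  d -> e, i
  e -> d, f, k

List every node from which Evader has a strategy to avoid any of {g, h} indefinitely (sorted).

d, e, f, i

A0 = {g, h}
A1: add {j, k} — j (Pursuer) has j→h; k (Pursuer) has k→g.
A2 = A1; e.g. d (Evader) can still go to e. Fixed point.
Pursuer's attractor = {g, h, j, k}; Evader avoids the target exactly from the complement.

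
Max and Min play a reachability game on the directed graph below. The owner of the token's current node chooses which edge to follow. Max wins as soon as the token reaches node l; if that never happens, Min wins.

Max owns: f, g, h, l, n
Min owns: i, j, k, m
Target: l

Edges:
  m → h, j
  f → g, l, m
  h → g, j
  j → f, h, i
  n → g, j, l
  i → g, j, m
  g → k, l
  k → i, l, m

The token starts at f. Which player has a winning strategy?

A0 = {l}
A1: add {f, g, n} — f (Max) has f→l; g (Max) has g→l; n (Max) has n→l.
f ∈ A1, so Max can force the target.

Max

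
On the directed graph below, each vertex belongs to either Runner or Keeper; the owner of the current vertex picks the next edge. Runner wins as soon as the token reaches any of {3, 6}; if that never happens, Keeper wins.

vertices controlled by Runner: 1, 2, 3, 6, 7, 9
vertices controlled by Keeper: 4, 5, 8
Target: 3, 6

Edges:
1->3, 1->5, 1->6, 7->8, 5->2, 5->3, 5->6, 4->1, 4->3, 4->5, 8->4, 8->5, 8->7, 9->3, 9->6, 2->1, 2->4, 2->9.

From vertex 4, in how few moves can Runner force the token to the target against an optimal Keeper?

A0 = {3, 6}
A1: add {1, 9} — 1 (Runner) has 1→3; 9 (Runner) has 9→3.
A2: add {2} — 2 (Runner) has 2→1.
A3: add {5} — 5 (Keeper): all of {2, 3, 6} already in.
A4: add {4} — 4 (Keeper): all of {1, 3, 5} already in.
A5 = A4; e.g. 7 (Runner) has no edge into A4. Fixed point.
4 enters the attractor at level 4, so Runner can force the target in 4 moves from there.

4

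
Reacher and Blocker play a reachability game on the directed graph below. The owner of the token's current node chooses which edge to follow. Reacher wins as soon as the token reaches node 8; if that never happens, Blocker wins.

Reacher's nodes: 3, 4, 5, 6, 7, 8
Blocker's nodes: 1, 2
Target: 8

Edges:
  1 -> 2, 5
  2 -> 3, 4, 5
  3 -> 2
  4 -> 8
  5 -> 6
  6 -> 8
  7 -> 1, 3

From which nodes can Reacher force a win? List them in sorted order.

4, 5, 6, 8

A0 = {8}
A1: add {4, 6} — 4 (Reacher) has 4→8; 6 (Reacher) has 6→8.
A2: add {5} — 5 (Reacher) has 5→6.
A3 = A2; e.g. 1 (Blocker) can still go to 2. Fixed point.
Reacher's winning region = {4, 5, 6, 8}.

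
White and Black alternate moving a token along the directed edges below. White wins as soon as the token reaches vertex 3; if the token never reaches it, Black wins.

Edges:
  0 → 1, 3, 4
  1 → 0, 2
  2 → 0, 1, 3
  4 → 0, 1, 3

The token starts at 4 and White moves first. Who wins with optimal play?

White

Track states (vertex, player-to-move).
A0 = {(3,White), (3,Black)}
A1: add {(0,White), (2,White), (4,White)}.
(4,White) ∈ A1 ⇒ White forces the target.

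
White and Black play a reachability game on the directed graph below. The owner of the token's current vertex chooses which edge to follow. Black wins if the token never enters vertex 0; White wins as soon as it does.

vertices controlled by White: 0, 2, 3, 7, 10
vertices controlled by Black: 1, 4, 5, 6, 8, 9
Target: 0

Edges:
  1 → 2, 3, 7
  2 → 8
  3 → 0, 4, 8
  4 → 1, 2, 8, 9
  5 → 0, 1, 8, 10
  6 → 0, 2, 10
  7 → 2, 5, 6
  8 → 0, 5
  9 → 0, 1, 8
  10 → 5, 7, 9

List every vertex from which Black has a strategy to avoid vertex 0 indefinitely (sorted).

1, 2, 4, 5, 6, 7, 8, 9, 10

A0 = {0}
A1: add {3} — 3 (White) has 3→0.
A2 = A1; e.g. 1 (Black) can still go to 2. Fixed point.
White's attractor = {0, 3}; Black avoids the target exactly from the complement.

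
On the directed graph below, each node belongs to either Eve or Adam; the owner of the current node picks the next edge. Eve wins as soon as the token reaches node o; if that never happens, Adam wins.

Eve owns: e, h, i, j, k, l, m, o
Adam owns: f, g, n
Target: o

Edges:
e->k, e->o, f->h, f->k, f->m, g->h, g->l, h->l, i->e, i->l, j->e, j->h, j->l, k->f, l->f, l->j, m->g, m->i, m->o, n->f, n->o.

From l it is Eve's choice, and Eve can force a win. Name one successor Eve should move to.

A0 = {o}
A1: add {e, m} — e (Eve) has e→o; m (Eve) has m→o.
A2: add {i, j} — i (Eve) has i→e; j (Eve) has j→e.
A3: add {l} — l (Eve) has l→j.
A4: add {h} — h (Eve) has h→l.
A5: add {g} — g (Adam): all of {h, l} already in.
A6 = A5; e.g. f (Adam) can still go to k. Fixed point.
From l, successor j is in the attractor (rank 2); the other successor f is not.

j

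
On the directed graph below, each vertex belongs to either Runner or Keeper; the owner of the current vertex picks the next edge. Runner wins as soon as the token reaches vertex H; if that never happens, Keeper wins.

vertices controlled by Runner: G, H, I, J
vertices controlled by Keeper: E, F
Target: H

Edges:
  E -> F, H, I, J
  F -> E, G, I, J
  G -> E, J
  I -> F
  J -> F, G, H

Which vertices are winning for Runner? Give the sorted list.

A0 = {H}
A1: add {J} — J (Runner) has J→H.
A2: add {G} — G (Runner) has G→J.
A3 = A2; e.g. E (Keeper) can still go to F. Fixed point.
Runner's winning region = {G, H, J}.

G, H, J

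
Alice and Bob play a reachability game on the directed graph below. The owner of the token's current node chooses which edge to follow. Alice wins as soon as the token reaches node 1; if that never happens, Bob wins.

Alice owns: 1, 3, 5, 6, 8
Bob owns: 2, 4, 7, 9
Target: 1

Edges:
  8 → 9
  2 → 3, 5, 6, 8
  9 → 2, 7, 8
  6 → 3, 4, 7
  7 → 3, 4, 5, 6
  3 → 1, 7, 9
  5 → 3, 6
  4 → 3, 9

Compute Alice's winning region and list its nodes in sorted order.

1, 3, 5, 6

A0 = {1}
A1: add {3} — 3 (Alice) has 3→1.
A2: add {5, 6} — 5 (Alice) has 5→3; 6 (Alice) has 6→3.
A3 = A2; e.g. 2 (Bob) can still go to 8. Fixed point.
Alice's winning region = {1, 3, 5, 6}.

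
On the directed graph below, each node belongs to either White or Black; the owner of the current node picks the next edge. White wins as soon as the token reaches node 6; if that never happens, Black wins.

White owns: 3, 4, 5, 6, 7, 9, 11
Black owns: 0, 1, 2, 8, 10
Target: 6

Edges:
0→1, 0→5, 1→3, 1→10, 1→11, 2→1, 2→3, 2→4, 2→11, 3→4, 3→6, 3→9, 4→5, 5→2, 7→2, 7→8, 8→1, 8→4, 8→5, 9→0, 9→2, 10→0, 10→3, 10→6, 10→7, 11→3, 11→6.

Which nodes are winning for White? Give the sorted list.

3, 6, 11

A0 = {6}
A1: add {3, 11} — 3 (White) has 3→6; 11 (White) has 11→6.
A2 = A1; e.g. 0 (Black) can still go to 1. Fixed point.
White's winning region = {3, 6, 11}.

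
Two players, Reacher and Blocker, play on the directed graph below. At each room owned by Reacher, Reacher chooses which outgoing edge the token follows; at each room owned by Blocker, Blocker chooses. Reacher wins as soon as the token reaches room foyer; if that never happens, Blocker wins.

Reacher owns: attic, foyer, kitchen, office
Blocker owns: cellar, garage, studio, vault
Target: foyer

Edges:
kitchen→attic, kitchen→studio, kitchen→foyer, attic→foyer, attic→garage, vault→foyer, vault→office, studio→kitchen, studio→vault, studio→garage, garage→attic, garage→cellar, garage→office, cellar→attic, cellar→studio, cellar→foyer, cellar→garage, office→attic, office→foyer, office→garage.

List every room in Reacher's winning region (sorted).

A0 = {foyer}
A1: add {attic, kitchen, office} — kitchen (Reacher) has kitchen→foyer; attic (Reacher) has attic→foyer; office (Reacher) has office→foyer.
A2: add {vault} — vault (Blocker): all of {foyer, office} already in.
A3 = A2; e.g. studio (Blocker) can still go to garage. Fixed point.
Reacher's winning region = {attic, foyer, kitchen, office, vault}.

attic, foyer, kitchen, office, vault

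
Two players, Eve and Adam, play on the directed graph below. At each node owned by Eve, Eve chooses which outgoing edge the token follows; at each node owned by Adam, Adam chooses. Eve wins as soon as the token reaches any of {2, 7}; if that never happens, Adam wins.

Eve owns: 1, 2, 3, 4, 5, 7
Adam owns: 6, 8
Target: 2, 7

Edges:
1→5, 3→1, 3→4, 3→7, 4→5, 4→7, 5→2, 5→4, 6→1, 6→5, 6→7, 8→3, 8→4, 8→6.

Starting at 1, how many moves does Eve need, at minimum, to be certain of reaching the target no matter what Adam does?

A0 = {2, 7}
A1: add {3, 4, 5} — 3 (Eve) has 3→7; 4 (Eve) has 4→7; 5 (Eve) has 5→2.
A2: add {1} — 1 (Eve) has 1→5.
1 enters the attractor at level 2, so Eve can force the target in 2 moves from there.

2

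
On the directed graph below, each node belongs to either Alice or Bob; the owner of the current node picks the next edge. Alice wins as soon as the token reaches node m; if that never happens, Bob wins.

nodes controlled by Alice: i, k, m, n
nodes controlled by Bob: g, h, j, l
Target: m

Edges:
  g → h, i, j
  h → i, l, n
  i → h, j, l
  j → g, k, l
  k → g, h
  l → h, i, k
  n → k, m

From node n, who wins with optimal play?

A0 = {m}
A1: add {n} — n (Alice) has n→m.
A2 = A1; e.g. g (Bob) can still go to h. Fixed point.
n ∈ A1, so Alice can force the target.

Alice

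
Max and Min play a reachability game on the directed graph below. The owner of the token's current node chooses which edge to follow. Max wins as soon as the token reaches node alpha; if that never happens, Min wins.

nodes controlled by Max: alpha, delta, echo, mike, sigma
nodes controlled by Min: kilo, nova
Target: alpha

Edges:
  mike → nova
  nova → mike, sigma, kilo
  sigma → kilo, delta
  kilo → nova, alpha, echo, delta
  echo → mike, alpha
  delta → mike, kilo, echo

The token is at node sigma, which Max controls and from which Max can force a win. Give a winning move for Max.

delta

A0 = {alpha}
A1: add {echo} — echo (Max) has echo→alpha.
A2: add {delta} — delta (Max) has delta→echo.
A3: add {sigma} — sigma (Max) has sigma→delta.
A4 = A3; e.g. mike (Max) has no edge into A3. Fixed point.
From sigma, successor delta is in the attractor (rank 2); the other successor kilo is not.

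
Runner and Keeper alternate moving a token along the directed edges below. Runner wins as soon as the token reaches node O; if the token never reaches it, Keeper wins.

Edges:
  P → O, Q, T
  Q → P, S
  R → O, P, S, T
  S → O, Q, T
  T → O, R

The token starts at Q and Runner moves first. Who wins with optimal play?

Track states (vertex, player-to-move).
A0 = {(O,Runner), (O,Keeper)}
A1: add {(P,Runner), (R,Runner), (S,Runner), (T,Runner)}.
A2: add {(Q,Keeper), (R,Keeper), (T,Keeper)}.
A3 = A2; e.g. (P,Keeper) stays out. (Q,Runner) never enters ⇒ Keeper avoids the target.

Keeper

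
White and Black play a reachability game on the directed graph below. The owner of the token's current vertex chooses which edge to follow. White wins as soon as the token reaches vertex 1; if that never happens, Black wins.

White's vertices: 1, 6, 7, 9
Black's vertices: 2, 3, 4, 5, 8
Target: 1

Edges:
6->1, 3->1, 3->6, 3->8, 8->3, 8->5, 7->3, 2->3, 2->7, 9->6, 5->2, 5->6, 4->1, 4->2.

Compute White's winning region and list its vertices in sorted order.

1, 6, 9

A0 = {1}
A1: add {6} — 6 (White) has 6→1.
A2: add {9} — 9 (White) has 9→6.
A3 = A2; e.g. 2 (Black) can still go to 3. Fixed point.
White's winning region = {1, 6, 9}.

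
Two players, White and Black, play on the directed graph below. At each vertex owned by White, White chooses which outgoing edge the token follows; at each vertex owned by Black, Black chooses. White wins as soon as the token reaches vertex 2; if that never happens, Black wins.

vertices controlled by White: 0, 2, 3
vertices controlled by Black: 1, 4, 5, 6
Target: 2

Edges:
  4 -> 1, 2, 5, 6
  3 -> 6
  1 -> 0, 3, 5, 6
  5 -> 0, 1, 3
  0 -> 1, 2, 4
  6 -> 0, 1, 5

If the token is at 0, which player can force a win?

White

A0 = {2}
A1: add {0} — 0 (White) has 0→2.
A2 = A1; e.g. 1 (Black) can still go to 3. Fixed point.
0 ∈ A1, so White can force the target.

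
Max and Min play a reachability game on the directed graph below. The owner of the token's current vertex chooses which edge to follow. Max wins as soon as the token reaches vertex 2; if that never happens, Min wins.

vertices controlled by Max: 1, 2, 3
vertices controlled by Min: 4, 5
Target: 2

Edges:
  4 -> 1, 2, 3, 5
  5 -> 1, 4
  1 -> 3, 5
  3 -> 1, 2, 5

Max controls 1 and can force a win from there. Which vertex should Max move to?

3

A0 = {2}
A1: add {3} — 3 (Max) has 3→2.
A2: add {1} — 1 (Max) has 1→3.
A3 = A2; e.g. 4 (Min) can still go to 5. Fixed point.
From 1, successor 3 is in the attractor (rank 1); the other successor 5 is not.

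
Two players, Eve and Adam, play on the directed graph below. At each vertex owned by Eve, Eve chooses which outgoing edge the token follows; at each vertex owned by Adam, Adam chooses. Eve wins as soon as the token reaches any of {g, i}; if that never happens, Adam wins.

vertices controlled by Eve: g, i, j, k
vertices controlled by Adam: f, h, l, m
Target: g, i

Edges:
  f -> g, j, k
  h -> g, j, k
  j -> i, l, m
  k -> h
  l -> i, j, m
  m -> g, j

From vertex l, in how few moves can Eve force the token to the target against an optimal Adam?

A0 = {g, i}
A1: add {j} — j (Eve) has j→i.
A2: add {m} — m (Adam): all of {g, j} already in.
A3: add {l} — l (Adam): all of {i, j, m} already in.
A4 = A3; e.g. f (Adam) can still go to k. Fixed point.
l enters the attractor at level 3, so Eve can force the target in 3 moves from there.

3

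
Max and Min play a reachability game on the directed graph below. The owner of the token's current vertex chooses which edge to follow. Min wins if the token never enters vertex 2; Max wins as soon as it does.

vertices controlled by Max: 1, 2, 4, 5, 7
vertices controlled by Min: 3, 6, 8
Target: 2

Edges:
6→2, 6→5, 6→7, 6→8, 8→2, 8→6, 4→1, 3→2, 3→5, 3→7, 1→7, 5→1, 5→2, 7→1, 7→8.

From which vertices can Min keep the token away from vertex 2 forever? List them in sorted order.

A0 = {2}
A1: add {5} — 5 (Max) has 5→2.
A2 = A1; e.g. 1 (Max) has no edge into A1. Fixed point.
Max's attractor = {2, 5}; Min avoids the target exactly from the complement.

1, 3, 4, 6, 7, 8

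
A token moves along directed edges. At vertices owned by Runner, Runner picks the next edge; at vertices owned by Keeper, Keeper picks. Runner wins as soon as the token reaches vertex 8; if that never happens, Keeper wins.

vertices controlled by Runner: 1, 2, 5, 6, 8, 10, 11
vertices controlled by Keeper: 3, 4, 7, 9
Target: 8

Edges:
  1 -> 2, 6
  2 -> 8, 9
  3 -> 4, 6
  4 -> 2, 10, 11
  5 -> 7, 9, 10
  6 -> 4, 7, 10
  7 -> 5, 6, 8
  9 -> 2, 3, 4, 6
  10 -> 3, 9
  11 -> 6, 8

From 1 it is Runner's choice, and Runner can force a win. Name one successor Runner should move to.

A0 = {8}
A1: add {2, 11} — 2 (Runner) has 2→8; 11 (Runner) has 11→8.
A2: add {1} — 1 (Runner) has 1→2.
A3 = A2; e.g. 3 (Keeper) can still go to 4. Fixed point.
From 1, successor 2 is in the attractor (rank 1); the other successor 6 is not.

2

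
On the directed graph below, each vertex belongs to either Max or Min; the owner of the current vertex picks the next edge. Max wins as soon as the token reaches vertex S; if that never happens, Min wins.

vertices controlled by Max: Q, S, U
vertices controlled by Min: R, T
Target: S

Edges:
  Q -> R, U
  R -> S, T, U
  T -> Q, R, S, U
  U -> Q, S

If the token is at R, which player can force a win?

A0 = {S}
A1: add {U} — U (Max) has U→S.
A2: add {Q} — Q (Max) has Q→U.
A3 = A2; e.g. R (Min) can still go to T. Fixed point.
R never enters the attractor, so Min can avoid the target forever.

Min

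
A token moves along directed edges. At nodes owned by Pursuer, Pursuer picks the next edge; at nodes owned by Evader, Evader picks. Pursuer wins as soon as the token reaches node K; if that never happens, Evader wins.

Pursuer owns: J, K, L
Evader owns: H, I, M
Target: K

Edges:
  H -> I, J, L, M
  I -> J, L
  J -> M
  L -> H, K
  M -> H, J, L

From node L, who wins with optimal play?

Pursuer

A0 = {K}
A1: add {L} — L (Pursuer) has L→K.
A2 = A1; e.g. H (Evader) can still go to I. Fixed point.
L ∈ A1, so Pursuer can force the target.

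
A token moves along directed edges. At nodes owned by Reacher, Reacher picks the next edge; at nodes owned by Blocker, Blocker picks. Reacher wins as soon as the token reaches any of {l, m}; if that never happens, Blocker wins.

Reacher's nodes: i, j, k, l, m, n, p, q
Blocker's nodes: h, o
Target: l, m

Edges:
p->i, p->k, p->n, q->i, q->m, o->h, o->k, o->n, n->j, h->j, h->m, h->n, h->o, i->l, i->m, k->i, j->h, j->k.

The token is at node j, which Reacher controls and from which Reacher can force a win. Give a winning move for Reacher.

A0 = {l, m}
A1: add {i, q} — i (Reacher) has i→l; q (Reacher) has q→m.
A2: add {k, p} — k (Reacher) has k→i; p (Reacher) has p→i.
A3: add {j} — j (Reacher) has j→k.
A4: add {n} — n (Reacher) has n→j.
A5 = A4; e.g. h (Blocker) can still go to o. Fixed point.
From j, successor k is in the attractor (rank 2); the other successor h is not.

k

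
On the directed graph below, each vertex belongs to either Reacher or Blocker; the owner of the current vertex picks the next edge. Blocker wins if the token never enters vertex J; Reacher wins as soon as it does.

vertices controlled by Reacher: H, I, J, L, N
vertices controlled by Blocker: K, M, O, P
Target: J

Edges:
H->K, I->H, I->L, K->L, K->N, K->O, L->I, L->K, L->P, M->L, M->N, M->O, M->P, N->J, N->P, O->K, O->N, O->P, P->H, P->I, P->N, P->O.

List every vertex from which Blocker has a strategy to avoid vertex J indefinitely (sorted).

A0 = {J}
A1: add {N} — N (Reacher) has N→J.
A2 = A1; e.g. H (Reacher) has no edge into A1. Fixed point.
Reacher's attractor = {J, N}; Blocker avoids the target exactly from the complement.

H, I, K, L, M, O, P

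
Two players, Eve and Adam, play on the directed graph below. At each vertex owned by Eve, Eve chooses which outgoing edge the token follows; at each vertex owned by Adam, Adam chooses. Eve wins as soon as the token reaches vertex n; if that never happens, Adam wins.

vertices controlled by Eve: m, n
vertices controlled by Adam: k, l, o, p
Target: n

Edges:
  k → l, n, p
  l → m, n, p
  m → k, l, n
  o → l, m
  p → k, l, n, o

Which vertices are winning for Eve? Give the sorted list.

A0 = {n}
A1: add {m} — m (Eve) has m→n.
A2 = A1; e.g. k (Adam) can still go to l. Fixed point.
Eve's winning region = {m, n}.

m, n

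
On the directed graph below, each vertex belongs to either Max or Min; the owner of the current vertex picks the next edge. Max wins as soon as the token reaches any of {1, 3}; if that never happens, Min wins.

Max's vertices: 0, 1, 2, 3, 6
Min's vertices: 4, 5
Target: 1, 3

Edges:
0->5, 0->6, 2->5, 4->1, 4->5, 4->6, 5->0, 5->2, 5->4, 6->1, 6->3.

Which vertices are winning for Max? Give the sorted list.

0, 1, 3, 6

A0 = {1, 3}
A1: add {6} — 6 (Max) has 6→1.
A2: add {0} — 0 (Max) has 0→6.
A3 = A2; e.g. 2 (Max) has no edge into A2. Fixed point.
Max's winning region = {0, 1, 3, 6}.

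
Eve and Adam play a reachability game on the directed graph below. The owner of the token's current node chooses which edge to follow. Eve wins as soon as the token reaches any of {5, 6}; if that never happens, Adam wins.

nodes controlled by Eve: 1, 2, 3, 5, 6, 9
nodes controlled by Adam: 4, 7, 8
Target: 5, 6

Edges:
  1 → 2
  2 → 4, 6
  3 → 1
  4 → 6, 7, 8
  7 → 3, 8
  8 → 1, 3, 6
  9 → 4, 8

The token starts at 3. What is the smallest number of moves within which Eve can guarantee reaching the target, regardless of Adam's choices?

A0 = {5, 6}
A1: add {2} — 2 (Eve) has 2→6.
A2: add {1} — 1 (Eve) has 1→2.
A3: add {3} — 3 (Eve) has 3→1.
3 enters the attractor at level 3, so Eve can force the target in 3 moves from there.

3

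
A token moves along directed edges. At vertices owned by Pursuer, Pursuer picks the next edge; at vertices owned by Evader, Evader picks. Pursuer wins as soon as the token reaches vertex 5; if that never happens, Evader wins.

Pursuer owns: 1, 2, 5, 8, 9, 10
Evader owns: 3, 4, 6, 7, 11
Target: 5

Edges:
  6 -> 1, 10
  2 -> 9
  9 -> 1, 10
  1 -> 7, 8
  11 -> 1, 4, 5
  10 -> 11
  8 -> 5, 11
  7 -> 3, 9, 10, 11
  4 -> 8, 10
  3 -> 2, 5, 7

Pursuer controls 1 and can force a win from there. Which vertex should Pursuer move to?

A0 = {5}
A1: add {8} — 8 (Pursuer) has 8→5.
A2: add {1} — 1 (Pursuer) has 1→8.
A3: add {9} — 9 (Pursuer) has 9→1.
A4: add {2} — 2 (Pursuer) has 2→9.
A5 = A4; e.g. 3 (Evader) can still go to 7. Fixed point.
From 1, successor 8 is in the attractor (rank 1); the other successor 7 is not.

8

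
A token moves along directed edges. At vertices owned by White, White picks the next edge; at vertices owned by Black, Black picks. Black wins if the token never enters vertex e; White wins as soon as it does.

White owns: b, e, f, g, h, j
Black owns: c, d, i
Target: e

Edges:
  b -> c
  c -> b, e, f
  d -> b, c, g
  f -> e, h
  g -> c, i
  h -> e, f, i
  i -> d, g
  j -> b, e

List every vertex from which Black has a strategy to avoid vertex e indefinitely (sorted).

A0 = {e}
A1: add {f, h, j} — f (White) has f→e; h (White) has h→e; j (White) has j→e.
A2 = A1; e.g. b (White) has no edge into A1. Fixed point.
White's attractor = {e, f, h, j}; Black avoids the target exactly from the complement.

b, c, d, g, i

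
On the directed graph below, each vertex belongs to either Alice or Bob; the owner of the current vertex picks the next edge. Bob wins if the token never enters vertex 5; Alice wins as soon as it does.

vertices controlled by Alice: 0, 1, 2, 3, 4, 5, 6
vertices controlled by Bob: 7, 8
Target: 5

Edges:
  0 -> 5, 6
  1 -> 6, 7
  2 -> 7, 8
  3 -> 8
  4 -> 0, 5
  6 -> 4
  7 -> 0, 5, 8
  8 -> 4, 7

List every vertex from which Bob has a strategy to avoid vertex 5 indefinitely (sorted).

A0 = {5}
A1: add {0, 4} — 0 (Alice) has 0→5; 4 (Alice) has 4→5.
A2: add {6} — 6 (Alice) has 6→4.
A3: add {1} — 1 (Alice) has 1→6.
A4 = A3; e.g. 2 (Alice) has no edge into A3. Fixed point.
Alice's attractor = {0, 1, 4, 5, 6}; Bob avoids the target exactly from the complement.

2, 3, 7, 8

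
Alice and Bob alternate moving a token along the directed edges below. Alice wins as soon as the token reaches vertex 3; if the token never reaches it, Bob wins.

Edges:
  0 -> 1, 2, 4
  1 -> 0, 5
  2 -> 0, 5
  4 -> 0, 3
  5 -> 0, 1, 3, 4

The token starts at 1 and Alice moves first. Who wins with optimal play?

Bob

Track states (vertex, player-to-move).
A0 = {(3,Alice), (3,Bob)}
A1: add {(4,Alice), (5,Alice)}.
A2 = A1; e.g. (0,Alice) stays out. (1,Alice) never enters ⇒ Bob avoids the target.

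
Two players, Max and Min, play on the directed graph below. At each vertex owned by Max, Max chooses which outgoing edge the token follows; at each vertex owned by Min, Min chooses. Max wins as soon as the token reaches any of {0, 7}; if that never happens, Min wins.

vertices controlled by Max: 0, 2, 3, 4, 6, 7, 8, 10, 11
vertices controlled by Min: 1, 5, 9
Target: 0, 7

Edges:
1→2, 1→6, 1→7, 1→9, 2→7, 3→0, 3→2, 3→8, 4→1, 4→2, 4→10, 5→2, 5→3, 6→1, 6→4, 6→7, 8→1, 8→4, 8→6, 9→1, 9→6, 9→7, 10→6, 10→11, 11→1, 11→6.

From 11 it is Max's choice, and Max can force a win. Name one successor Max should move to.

6

A0 = {0, 7}
A1: add {2, 3, 6} — 2 (Max) has 2→7; 3 (Max) has 3→0; 6 (Max) has 6→7.
A2: add {4, 5, 8, 10, 11} — 4 (Max) has 4→2; 5 (Min): all of {2, 3} already in; 8 (Max) has 8→6; 10 (Max) has 10→6; 11 (Max) has 11→6.
A3 = A2; e.g. 1 (Min) can still go to 9. Fixed point.
From 11, successor 6 is in the attractor (rank 1); the other successor 1 is not.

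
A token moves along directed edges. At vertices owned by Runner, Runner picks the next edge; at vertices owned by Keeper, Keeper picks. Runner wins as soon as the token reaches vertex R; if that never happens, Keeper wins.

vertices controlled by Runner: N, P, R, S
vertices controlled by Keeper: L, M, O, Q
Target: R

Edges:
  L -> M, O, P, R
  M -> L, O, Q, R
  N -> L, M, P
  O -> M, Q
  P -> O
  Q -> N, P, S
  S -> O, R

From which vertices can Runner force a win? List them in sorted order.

A0 = {R}
A1: add {S} — S (Runner) has S→R.
A2 = A1; e.g. L (Keeper) can still go to M. Fixed point.
Runner's winning region = {R, S}.

R, S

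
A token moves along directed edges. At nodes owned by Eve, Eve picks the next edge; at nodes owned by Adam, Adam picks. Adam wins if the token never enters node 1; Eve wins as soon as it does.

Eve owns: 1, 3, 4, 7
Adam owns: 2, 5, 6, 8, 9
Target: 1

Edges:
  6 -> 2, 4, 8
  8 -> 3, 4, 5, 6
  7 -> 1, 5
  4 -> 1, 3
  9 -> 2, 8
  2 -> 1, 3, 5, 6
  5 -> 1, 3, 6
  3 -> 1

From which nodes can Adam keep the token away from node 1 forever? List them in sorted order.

A0 = {1}
A1: add {3, 4, 7} — 3 (Eve) has 3→1; 4 (Eve) has 4→1; 7 (Eve) has 7→1.
A2 = A1; e.g. 2 (Adam) can still go to 5. Fixed point.
Eve's attractor = {1, 3, 4, 7}; Adam avoids the target exactly from the complement.

2, 5, 6, 8, 9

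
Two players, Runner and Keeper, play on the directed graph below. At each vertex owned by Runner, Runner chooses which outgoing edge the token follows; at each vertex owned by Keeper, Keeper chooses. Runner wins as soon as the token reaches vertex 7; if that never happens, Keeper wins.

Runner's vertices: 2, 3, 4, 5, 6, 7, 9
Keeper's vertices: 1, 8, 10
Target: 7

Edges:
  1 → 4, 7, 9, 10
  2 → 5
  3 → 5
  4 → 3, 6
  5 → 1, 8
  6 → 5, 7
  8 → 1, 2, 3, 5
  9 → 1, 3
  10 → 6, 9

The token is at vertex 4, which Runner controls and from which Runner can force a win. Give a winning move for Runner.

6

A0 = {7}
A1: add {6} — 6 (Runner) has 6→7.
A2: add {4} — 4 (Runner) has 4→6.
A3 = A2; e.g. 1 (Keeper) can still go to 9. Fixed point.
From 4, successor 6 is in the attractor (rank 1); the other successor 3 is not.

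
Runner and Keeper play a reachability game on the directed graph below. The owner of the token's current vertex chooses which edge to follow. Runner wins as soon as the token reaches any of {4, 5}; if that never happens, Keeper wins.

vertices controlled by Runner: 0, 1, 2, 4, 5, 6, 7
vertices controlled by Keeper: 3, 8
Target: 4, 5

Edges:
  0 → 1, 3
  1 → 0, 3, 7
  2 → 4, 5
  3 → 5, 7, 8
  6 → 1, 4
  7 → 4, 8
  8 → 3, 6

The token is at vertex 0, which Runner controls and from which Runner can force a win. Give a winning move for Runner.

1

A0 = {4, 5}
A1: add {2, 6, 7} — 2 (Runner) has 2→4; 6 (Runner) has 6→4; 7 (Runner) has 7→4.
A2: add {1} — 1 (Runner) has 1→7.
A3: add {0} — 0 (Runner) has 0→1.
A4 = A3; e.g. 3 (Keeper) can still go to 8. Fixed point.
From 0, successor 1 is in the attractor (rank 2); the other successor 3 is not.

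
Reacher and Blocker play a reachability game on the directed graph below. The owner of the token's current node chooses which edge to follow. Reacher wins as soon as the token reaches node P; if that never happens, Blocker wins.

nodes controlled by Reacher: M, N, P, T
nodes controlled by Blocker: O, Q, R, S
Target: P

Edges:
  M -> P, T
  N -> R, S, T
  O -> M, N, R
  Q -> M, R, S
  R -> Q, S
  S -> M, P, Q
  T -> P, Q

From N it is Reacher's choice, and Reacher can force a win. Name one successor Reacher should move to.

A0 = {P}
A1: add {M, T} — M (Reacher) has M→P; T (Reacher) has T→P.
A2: add {N} — N (Reacher) has N→T.
A3 = A2; e.g. O (Blocker) can still go to R. Fixed point.
From N, successor T is in the attractor (rank 1); the other successors R, S are not.

T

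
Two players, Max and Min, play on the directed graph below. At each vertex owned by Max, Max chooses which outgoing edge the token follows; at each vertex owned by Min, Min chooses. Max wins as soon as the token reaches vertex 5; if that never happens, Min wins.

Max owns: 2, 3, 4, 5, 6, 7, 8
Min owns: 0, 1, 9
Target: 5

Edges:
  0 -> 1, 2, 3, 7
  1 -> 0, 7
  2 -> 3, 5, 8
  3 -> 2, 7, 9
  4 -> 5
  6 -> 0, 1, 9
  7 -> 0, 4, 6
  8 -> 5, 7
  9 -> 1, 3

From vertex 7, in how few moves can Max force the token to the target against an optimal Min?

2

A0 = {5}
A1: add {2, 4, 8} — 2 (Max) has 2→5; 4 (Max) has 4→5; 8 (Max) has 8→5.
A2: add {3, 7} — 3 (Max) has 3→2; 7 (Max) has 7→4.
A3 = A2; e.g. 0 (Min) can still go to 1. Fixed point.
7 enters the attractor at level 2, so Max can force the target in 2 moves from there.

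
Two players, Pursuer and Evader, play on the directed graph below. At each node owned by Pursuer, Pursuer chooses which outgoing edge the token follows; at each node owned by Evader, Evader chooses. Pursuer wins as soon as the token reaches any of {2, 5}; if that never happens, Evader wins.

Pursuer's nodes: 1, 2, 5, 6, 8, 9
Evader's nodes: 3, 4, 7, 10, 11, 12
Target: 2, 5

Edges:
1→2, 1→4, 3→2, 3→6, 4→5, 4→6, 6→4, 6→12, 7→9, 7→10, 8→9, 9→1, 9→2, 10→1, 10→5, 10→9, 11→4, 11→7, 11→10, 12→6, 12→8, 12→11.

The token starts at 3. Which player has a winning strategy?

Evader

A0 = {2, 5}
A1: add {1, 9} — 1 (Pursuer) has 1→2; 9 (Pursuer) has 9→2.
A2: add {8, 10} — 8 (Pursuer) has 8→9; 10 (Evader): all of {1, 5, 9} already in.
A3: add {7} — 7 (Evader): all of {9, 10} already in.
A4 = A3; e.g. 3 (Evader) can still go to 6. Fixed point.
3 never enters the attractor, so Evader can avoid the target forever.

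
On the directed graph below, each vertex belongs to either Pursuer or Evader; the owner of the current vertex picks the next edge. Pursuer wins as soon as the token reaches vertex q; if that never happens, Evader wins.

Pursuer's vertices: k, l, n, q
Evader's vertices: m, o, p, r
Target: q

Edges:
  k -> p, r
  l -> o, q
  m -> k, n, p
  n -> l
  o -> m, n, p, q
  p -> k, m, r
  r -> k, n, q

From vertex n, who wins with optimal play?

Pursuer

A0 = {q}
A1: add {l} — l (Pursuer) has l→q.
A2: add {n} — n (Pursuer) has n→l.
A3 = A2; e.g. k (Pursuer) has no edge into A2. Fixed point.
n ∈ A2, so Pursuer can force the target.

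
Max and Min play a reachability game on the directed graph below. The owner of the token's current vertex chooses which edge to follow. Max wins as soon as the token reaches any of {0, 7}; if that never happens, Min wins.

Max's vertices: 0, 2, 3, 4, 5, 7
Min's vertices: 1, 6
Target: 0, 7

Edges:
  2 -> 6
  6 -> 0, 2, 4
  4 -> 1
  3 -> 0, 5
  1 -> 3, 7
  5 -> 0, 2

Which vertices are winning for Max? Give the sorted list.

0, 1, 3, 4, 5, 7

A0 = {0, 7}
A1: add {3, 5} — 3 (Max) has 3→0; 5 (Max) has 5→0.
A2: add {1} — 1 (Min): all of {3, 7} already in.
A3: add {4} — 4 (Max) has 4→1.
A4 = A3; e.g. 2 (Max) has no edge into A3. Fixed point.
Max's winning region = {0, 1, 3, 4, 5, 7}.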